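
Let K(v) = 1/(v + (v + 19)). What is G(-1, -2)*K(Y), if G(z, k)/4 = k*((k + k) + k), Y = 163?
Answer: 16/115 ≈ 0.13913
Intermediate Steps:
K(v) = 1/(19 + 2*v) (K(v) = 1/(v + (19 + v)) = 1/(19 + 2*v))
G(z, k) = 12*k² (G(z, k) = 4*(k*((k + k) + k)) = 4*(k*(2*k + k)) = 4*(k*(3*k)) = 4*(3*k²) = 12*k²)
G(-1, -2)*K(Y) = (12*(-2)²)/(19 + 2*163) = (12*4)/(19 + 326) = 48/345 = 48*(1/345) = 16/115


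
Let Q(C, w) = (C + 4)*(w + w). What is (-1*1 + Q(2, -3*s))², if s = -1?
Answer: 1225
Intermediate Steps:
Q(C, w) = 2*w*(4 + C) (Q(C, w) = (4 + C)*(2*w) = 2*w*(4 + C))
(-1*1 + Q(2, -3*s))² = (-1*1 + 2*(-3*(-1))*(4 + 2))² = (-1 + 2*3*6)² = (-1 + 36)² = 35² = 1225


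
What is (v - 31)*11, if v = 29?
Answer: -22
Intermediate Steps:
(v - 31)*11 = (29 - 31)*11 = -2*11 = -22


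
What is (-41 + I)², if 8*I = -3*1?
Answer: 109561/64 ≈ 1711.9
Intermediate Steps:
I = -3/8 (I = (-3*1)/8 = (⅛)*(-3) = -3/8 ≈ -0.37500)
(-41 + I)² = (-41 - 3/8)² = (-331/8)² = 109561/64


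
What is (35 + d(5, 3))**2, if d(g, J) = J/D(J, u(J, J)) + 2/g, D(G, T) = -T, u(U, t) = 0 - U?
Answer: 33124/25 ≈ 1325.0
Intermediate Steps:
u(U, t) = -U
d(g, J) = 1 + 2/g (d(g, J) = J/((-(-1)*J)) + 2/g = J/J + 2/g = 1 + 2/g)
(35 + d(5, 3))**2 = (35 + (2 + 5)/5)**2 = (35 + (1/5)*7)**2 = (35 + 7/5)**2 = (182/5)**2 = 33124/25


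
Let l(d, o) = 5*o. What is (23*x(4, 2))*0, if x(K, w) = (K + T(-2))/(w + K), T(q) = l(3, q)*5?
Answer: 0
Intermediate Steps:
T(q) = 25*q (T(q) = (5*q)*5 = 25*q)
x(K, w) = (-50 + K)/(K + w) (x(K, w) = (K + 25*(-2))/(w + K) = (K - 50)/(K + w) = (-50 + K)/(K + w))
(23*x(4, 2))*0 = (23*((-50 + 4)/(4 + 2)))*0 = (23*(-46/6))*0 = (23*((⅙)*(-46)))*0 = (23*(-23/3))*0 = -529/3*0 = 0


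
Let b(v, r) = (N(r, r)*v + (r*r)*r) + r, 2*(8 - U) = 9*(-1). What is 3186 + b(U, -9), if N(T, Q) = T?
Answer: 4671/2 ≈ 2335.5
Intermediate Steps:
U = 25/2 (U = 8 - 9*(-1)/2 = 8 - ½*(-9) = 8 + 9/2 = 25/2 ≈ 12.500)
b(v, r) = r + r³ + r*v (b(v, r) = (r*v + (r*r)*r) + r = (r*v + r²*r) + r = (r*v + r³) + r = (r³ + r*v) + r = r + r³ + r*v)
3186 + b(U, -9) = 3186 - 9*(1 + 25/2 + (-9)²) = 3186 - 9*(1 + 25/2 + 81) = 3186 - 9*189/2 = 3186 - 1701/2 = 4671/2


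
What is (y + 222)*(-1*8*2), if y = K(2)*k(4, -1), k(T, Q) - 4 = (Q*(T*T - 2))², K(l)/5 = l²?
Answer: -67552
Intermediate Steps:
K(l) = 5*l²
k(T, Q) = 4 + Q²*(-2 + T²)² (k(T, Q) = 4 + (Q*(T*T - 2))² = 4 + (Q*(T² - 2))² = 4 + (Q*(-2 + T²))² = 4 + Q²*(-2 + T²)²)
y = 4000 (y = (5*2²)*(4 + (-1)²*(-2 + 4²)²) = (5*4)*(4 + 1*(-2 + 16)²) = 20*(4 + 1*14²) = 20*(4 + 1*196) = 20*(4 + 196) = 20*200 = 4000)
(y + 222)*(-1*8*2) = (4000 + 222)*(-1*8*2) = 4222*(-8*2) = 4222*(-16) = -67552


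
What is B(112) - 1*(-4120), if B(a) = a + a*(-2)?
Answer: 4008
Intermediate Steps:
B(a) = -a (B(a) = a - 2*a = -a)
B(112) - 1*(-4120) = -1*112 - 1*(-4120) = -112 + 4120 = 4008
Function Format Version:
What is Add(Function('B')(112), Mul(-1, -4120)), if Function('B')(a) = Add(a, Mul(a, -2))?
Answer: 4008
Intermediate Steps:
Function('B')(a) = Mul(-1, a) (Function('B')(a) = Add(a, Mul(-2, a)) = Mul(-1, a))
Add(Function('B')(112), Mul(-1, -4120)) = Add(Mul(-1, 112), Mul(-1, -4120)) = Add(-112, 4120) = 4008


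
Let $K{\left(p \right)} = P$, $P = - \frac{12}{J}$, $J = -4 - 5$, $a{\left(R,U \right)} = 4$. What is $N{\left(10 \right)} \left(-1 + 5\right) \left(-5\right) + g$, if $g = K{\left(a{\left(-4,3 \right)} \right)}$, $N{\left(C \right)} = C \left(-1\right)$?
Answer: $\frac{604}{3} \approx 201.33$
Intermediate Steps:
$N{\left(C \right)} = - C$
$J = -9$
$P = \frac{4}{3}$ ($P = - \frac{12}{-9} = \left(-12\right) \left(- \frac{1}{9}\right) = \frac{4}{3} \approx 1.3333$)
$K{\left(p \right)} = \frac{4}{3}$
$g = \frac{4}{3} \approx 1.3333$
$N{\left(10 \right)} \left(-1 + 5\right) \left(-5\right) + g = \left(-1\right) 10 \left(-1 + 5\right) \left(-5\right) + \frac{4}{3} = - 10 \cdot 4 \left(-5\right) + \frac{4}{3} = \left(-10\right) \left(-20\right) + \frac{4}{3} = 200 + \frac{4}{3} = \frac{604}{3}$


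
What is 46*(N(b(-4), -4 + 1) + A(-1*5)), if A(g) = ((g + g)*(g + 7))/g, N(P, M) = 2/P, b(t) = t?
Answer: 161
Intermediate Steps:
A(g) = 14 + 2*g (A(g) = ((2*g)*(7 + g))/g = (2*g*(7 + g))/g = 14 + 2*g)
46*(N(b(-4), -4 + 1) + A(-1*5)) = 46*(2/(-4) + (14 + 2*(-1*5))) = 46*(2*(-1/4) + (14 + 2*(-5))) = 46*(-1/2 + (14 - 10)) = 46*(-1/2 + 4) = 46*(7/2) = 161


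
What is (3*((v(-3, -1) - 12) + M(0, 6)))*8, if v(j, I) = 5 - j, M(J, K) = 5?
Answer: 24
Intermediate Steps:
(3*((v(-3, -1) - 12) + M(0, 6)))*8 = (3*(((5 - 1*(-3)) - 12) + 5))*8 = (3*(((5 + 3) - 12) + 5))*8 = (3*((8 - 12) + 5))*8 = (3*(-4 + 5))*8 = (3*1)*8 = 3*8 = 24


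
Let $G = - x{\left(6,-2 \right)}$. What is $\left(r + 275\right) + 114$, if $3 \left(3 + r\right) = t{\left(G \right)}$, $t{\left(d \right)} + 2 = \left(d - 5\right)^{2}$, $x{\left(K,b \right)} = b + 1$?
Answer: $\frac{1172}{3} \approx 390.67$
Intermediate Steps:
$x{\left(K,b \right)} = 1 + b$
$G = 1$ ($G = - (1 - 2) = \left(-1\right) \left(-1\right) = 1$)
$t{\left(d \right)} = -2 + \left(-5 + d\right)^{2}$ ($t{\left(d \right)} = -2 + \left(d - 5\right)^{2} = -2 + \left(-5 + d\right)^{2}$)
$r = \frac{5}{3}$ ($r = -3 + \frac{-2 + \left(-5 + 1\right)^{2}}{3} = -3 + \frac{-2 + \left(-4\right)^{2}}{3} = -3 + \frac{-2 + 16}{3} = -3 + \frac{1}{3} \cdot 14 = -3 + \frac{14}{3} = \frac{5}{3} \approx 1.6667$)
$\left(r + 275\right) + 114 = \left(\frac{5}{3} + 275\right) + 114 = \frac{830}{3} + 114 = \frac{1172}{3}$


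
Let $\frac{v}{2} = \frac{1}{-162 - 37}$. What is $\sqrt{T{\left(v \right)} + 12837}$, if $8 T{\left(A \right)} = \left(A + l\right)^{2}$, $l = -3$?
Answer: $\frac{7 \sqrt{166009106}}{796} \approx 113.31$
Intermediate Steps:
$v = - \frac{2}{199}$ ($v = \frac{2}{-162 - 37} = \frac{2}{-199} = 2 \left(- \frac{1}{199}\right) = - \frac{2}{199} \approx -0.01005$)
$T{\left(A \right)} = \frac{\left(-3 + A\right)^{2}}{8}$ ($T{\left(A \right)} = \frac{\left(A - 3\right)^{2}}{8} = \frac{\left(-3 + A\right)^{2}}{8}$)
$\sqrt{T{\left(v \right)} + 12837} = \sqrt{\frac{\left(-3 - \frac{2}{199}\right)^{2}}{8} + 12837} = \sqrt{\frac{\left(- \frac{599}{199}\right)^{2}}{8} + 12837} = \sqrt{\frac{1}{8} \cdot \frac{358801}{39601} + 12837} = \sqrt{\frac{358801}{316808} + 12837} = \sqrt{\frac{4067223097}{316808}} = \frac{7 \sqrt{166009106}}{796}$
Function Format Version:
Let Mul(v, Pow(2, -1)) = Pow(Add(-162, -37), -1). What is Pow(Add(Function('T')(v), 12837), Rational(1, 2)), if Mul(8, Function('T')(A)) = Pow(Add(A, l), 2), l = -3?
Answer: Mul(Rational(7, 796), Pow(166009106, Rational(1, 2))) ≈ 113.31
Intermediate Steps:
v = Rational(-2, 199) (v = Mul(2, Pow(Add(-162, -37), -1)) = Mul(2, Pow(-199, -1)) = Mul(2, Rational(-1, 199)) = Rational(-2, 199) ≈ -0.010050)
Function('T')(A) = Mul(Rational(1, 8), Pow(Add(-3, A), 2)) (Function('T')(A) = Mul(Rational(1, 8), Pow(Add(A, -3), 2)) = Mul(Rational(1, 8), Pow(Add(-3, A), 2)))
Pow(Add(Function('T')(v), 12837), Rational(1, 2)) = Pow(Add(Mul(Rational(1, 8), Pow(Add(-3, Rational(-2, 199)), 2)), 12837), Rational(1, 2)) = Pow(Add(Mul(Rational(1, 8), Pow(Rational(-599, 199), 2)), 12837), Rational(1, 2)) = Pow(Add(Mul(Rational(1, 8), Rational(358801, 39601)), 12837), Rational(1, 2)) = Pow(Add(Rational(358801, 316808), 12837), Rational(1, 2)) = Pow(Rational(4067223097, 316808), Rational(1, 2)) = Mul(Rational(7, 796), Pow(166009106, Rational(1, 2)))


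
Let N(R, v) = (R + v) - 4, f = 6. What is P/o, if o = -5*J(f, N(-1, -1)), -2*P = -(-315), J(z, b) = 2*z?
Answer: 21/8 ≈ 2.6250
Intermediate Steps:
N(R, v) = -4 + R + v
P = -315/2 (P = -(-105)*(-3*1)/2 = -(-105)*(-3)/2 = -½*315 = -315/2 ≈ -157.50)
o = -60 (o = -10*6 = -5*12 = -60)
P/o = -315/2/(-60) = -315/2*(-1/60) = 21/8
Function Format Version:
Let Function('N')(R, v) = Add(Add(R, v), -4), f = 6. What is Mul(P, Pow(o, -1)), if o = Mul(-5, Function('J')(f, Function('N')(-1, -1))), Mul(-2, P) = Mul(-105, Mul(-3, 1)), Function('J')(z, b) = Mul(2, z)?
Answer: Rational(21, 8) ≈ 2.6250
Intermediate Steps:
Function('N')(R, v) = Add(-4, R, v)
P = Rational(-315, 2) (P = Mul(Rational(-1, 2), Mul(-105, Mul(-3, 1))) = Mul(Rational(-1, 2), Mul(-105, -3)) = Mul(Rational(-1, 2), 315) = Rational(-315, 2) ≈ -157.50)
o = -60 (o = Mul(-5, Mul(2, 6)) = Mul(-5, 12) = -60)
Mul(P, Pow(o, -1)) = Mul(Rational(-315, 2), Pow(-60, -1)) = Mul(Rational(-315, 2), Rational(-1, 60)) = Rational(21, 8)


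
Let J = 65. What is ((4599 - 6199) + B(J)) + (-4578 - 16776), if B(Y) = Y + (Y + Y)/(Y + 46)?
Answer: -2540549/111 ≈ -22888.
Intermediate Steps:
B(Y) = Y + 2*Y/(46 + Y) (B(Y) = Y + (2*Y)/(46 + Y) = Y + 2*Y/(46 + Y))
((4599 - 6199) + B(J)) + (-4578 - 16776) = ((4599 - 6199) + 65*(48 + 65)/(46 + 65)) + (-4578 - 16776) = (-1600 + 65*113/111) - 21354 = (-1600 + 65*(1/111)*113) - 21354 = (-1600 + 7345/111) - 21354 = -170255/111 - 21354 = -2540549/111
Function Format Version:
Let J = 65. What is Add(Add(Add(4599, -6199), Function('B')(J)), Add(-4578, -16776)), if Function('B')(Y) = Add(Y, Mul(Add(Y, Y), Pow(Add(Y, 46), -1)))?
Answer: Rational(-2540549, 111) ≈ -22888.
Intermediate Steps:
Function('B')(Y) = Add(Y, Mul(2, Y, Pow(Add(46, Y), -1))) (Function('B')(Y) = Add(Y, Mul(Mul(2, Y), Pow(Add(46, Y), -1))) = Add(Y, Mul(2, Y, Pow(Add(46, Y), -1))))
Add(Add(Add(4599, -6199), Function('B')(J)), Add(-4578, -16776)) = Add(Add(Add(4599, -6199), Mul(65, Pow(Add(46, 65), -1), Add(48, 65))), Add(-4578, -16776)) = Add(Add(-1600, Mul(65, Pow(111, -1), 113)), -21354) = Add(Add(-1600, Mul(65, Rational(1, 111), 113)), -21354) = Add(Add(-1600, Rational(7345, 111)), -21354) = Add(Rational(-170255, 111), -21354) = Rational(-2540549, 111)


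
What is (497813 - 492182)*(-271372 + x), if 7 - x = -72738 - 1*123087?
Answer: -425365740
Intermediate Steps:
x = 195832 (x = 7 - (-72738 - 1*123087) = 7 - (-72738 - 123087) = 7 - 1*(-195825) = 7 + 195825 = 195832)
(497813 - 492182)*(-271372 + x) = (497813 - 492182)*(-271372 + 195832) = 5631*(-75540) = -425365740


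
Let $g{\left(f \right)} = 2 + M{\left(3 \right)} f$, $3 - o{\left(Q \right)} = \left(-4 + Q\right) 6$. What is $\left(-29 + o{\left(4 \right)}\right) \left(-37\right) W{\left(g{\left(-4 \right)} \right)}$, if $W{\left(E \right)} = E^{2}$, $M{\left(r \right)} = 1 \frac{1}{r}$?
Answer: $\frac{3848}{9} \approx 427.56$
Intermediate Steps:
$o{\left(Q \right)} = 27 - 6 Q$ ($o{\left(Q \right)} = 3 - \left(-4 + Q\right) 6 = 3 - \left(-24 + 6 Q\right) = 27 - 6 Q$)
$M{\left(r \right)} = \frac{1}{r}$
$g{\left(f \right)} = 2 + \frac{f}{3}$
$\left(-29 + o{\left(4 \right)}\right) \left(-37\right) W{\left(g{\left(-4 \right)} \right)} = \left(-29 + \left(27 - 24\right)\right) \left(-37\right) \left(2 + \frac{1}{3} \left(-4\right)\right)^{2} = \left(-29 + \left(27 - 24\right)\right) \left(-37\right) \left(2 - \frac{4}{3}\right)^{2} = \left(-29 + 3\right) \left(-37\right) \left(\frac{2}{3}\right)^{2} = \left(-26\right) \left(-37\right) \frac{4}{9} = 962 \cdot \frac{4}{9} = \frac{3848}{9}$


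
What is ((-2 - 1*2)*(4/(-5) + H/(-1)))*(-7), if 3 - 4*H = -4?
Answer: -357/5 ≈ -71.400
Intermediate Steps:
H = 7/4 (H = ¾ - ¼*(-4) = ¾ + 1 = 7/4 ≈ 1.7500)
((-2 - 1*2)*(4/(-5) + H/(-1)))*(-7) = ((-2 - 1*2)*(4/(-5) + (7/4)/(-1)))*(-7) = ((-2 - 2)*(4*(-⅕) + (7/4)*(-1)))*(-7) = -4*(-⅘ - 7/4)*(-7) = -4*(-51/20)*(-7) = (51/5)*(-7) = -357/5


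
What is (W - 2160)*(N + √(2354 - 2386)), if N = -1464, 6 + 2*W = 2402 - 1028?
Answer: 2160864 - 5904*I*√2 ≈ 2.1609e+6 - 8349.5*I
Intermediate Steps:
W = 684 (W = -3 + (2402 - 1028)/2 = -3 + (½)*1374 = -3 + 687 = 684)
(W - 2160)*(N + √(2354 - 2386)) = (684 - 2160)*(-1464 + √(2354 - 2386)) = -1476*(-1464 + √(-32)) = -1476*(-1464 + 4*I*√2) = 2160864 - 5904*I*√2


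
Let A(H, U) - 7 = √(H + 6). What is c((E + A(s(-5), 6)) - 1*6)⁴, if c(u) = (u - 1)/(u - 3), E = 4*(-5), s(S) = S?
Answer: 130321/194481 ≈ 0.67010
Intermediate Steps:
E = -20
A(H, U) = 7 + √(6 + H) (A(H, U) = 7 + √(H + 6) = 7 + √(6 + H))
c(u) = (-1 + u)/(-3 + u)
c((E + A(s(-5), 6)) - 1*6)⁴ = ((-1 + ((-20 + (7 + √(6 - 5))) - 1*6))/(-3 + ((-20 + (7 + √(6 - 5))) - 1*6)))⁴ = ((-1 + ((-20 + (7 + √1)) - 6))/(-3 + ((-20 + (7 + √1)) - 6)))⁴ = ((-1 + ((-20 + (7 + 1)) - 6))/(-3 + ((-20 + (7 + 1)) - 6)))⁴ = ((-1 + ((-20 + 8) - 6))/(-3 + ((-20 + 8) - 6)))⁴ = ((-1 + (-12 - 6))/(-3 + (-12 - 6)))⁴ = ((-1 - 18)/(-3 - 18))⁴ = (-19/(-21))⁴ = (-1/21*(-19))⁴ = (19/21)⁴ = 130321/194481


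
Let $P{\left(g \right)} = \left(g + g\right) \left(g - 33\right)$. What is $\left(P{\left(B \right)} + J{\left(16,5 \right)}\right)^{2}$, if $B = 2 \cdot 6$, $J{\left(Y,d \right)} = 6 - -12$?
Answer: $236196$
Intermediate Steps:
$J{\left(Y,d \right)} = 18$ ($J{\left(Y,d \right)} = 6 + 12 = 18$)
$B = 12$
$P{\left(g \right)} = 2 g \left(-33 + g\right)$
$\left(P{\left(B \right)} + J{\left(16,5 \right)}\right)^{2} = \left(2 \cdot 12 \left(-33 + 12\right) + 18\right)^{2} = \left(2 \cdot 12 \left(-21\right) + 18\right)^{2} = \left(-504 + 18\right)^{2} = \left(-486\right)^{2} = 236196$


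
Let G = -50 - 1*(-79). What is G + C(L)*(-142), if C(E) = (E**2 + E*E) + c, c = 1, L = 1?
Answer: -397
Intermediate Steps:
G = 29 (G = -50 + 79 = 29)
C(E) = 1 + 2*E**2 (C(E) = (E**2 + E*E) + 1 = (E**2 + E**2) + 1 = 2*E**2 + 1 = 1 + 2*E**2)
G + C(L)*(-142) = 29 + (1 + 2*1**2)*(-142) = 29 + (1 + 2*1)*(-142) = 29 + (1 + 2)*(-142) = 29 + 3*(-142) = 29 - 426 = -397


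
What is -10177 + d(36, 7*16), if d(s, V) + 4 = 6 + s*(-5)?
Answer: -10355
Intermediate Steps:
d(s, V) = 2 - 5*s (d(s, V) = -4 + (6 + s*(-5)) = -4 + (6 - 5*s) = 2 - 5*s)
-10177 + d(36, 7*16) = -10177 + (2 - 5*36) = -10177 + (2 - 180) = -10177 - 178 = -10355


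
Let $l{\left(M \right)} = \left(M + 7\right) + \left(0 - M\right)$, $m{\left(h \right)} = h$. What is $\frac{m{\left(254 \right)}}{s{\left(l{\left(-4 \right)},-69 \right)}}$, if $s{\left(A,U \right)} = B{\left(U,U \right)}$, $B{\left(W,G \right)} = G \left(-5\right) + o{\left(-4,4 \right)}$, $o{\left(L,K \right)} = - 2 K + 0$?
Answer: $\frac{254}{337} \approx 0.75371$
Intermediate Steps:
$l{\left(M \right)} = 7$ ($l{\left(M \right)} = \left(7 + M\right) - M = 7$)
$o{\left(L,K \right)} = - 2 K$
$B{\left(W,G \right)} = -8 - 5 G$ ($B{\left(W,G \right)} = G \left(-5\right) - 8 = - 5 G - 8 = -8 - 5 G$)
$s{\left(A,U \right)} = -8 - 5 U$
$\frac{m{\left(254 \right)}}{s{\left(l{\left(-4 \right)},-69 \right)}} = \frac{254}{-8 - -345} = \frac{254}{-8 + 345} = \frac{254}{337}$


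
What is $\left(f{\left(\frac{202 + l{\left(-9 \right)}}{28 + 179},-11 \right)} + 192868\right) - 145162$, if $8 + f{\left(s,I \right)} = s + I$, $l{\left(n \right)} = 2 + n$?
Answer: $\frac{3290468}{69} \approx 47688.0$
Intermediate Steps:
$f{\left(s,I \right)} = -8 + I + s$ ($f{\left(s,I \right)} = -8 + \left(s + I\right) = -8 + \left(I + s\right) = -8 + I + s$)
$\left(f{\left(\frac{202 + l{\left(-9 \right)}}{28 + 179},-11 \right)} + 192868\right) - 145162 = \left(\left(-8 - 11 + \frac{202 + \left(2 - 9\right)}{28 + 179}\right) + 192868\right) - 145162 = \left(\left(-8 - 11 + \frac{202 - 7}{207}\right) + 192868\right) - 145162 = \left(\left(-8 - 11 + 195 \cdot \frac{1}{207}\right) + 192868\right) - 145162 = \left(\left(-8 - 11 + \frac{65}{69}\right) + 192868\right) - 145162 = \left(- \frac{1246}{69} + 192868\right) - 145162 = \frac{13306646}{69} - 145162 = \frac{3290468}{69}$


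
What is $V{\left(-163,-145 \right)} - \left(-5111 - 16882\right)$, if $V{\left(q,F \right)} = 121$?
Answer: $22114$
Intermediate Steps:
$V{\left(-163,-145 \right)} - \left(-5111 - 16882\right) = 121 - \left(-5111 - 16882\right) = 121 - -21993 = 121 + 21993 = 22114$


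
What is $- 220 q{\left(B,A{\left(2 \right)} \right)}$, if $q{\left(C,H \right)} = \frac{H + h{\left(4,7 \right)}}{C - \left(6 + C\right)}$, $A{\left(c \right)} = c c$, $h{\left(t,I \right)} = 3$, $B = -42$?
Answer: $\frac{770}{3} \approx 256.67$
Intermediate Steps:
$A{\left(c \right)} = c^{2}$
$q{\left(C,H \right)} = - \frac{1}{2} - \frac{H}{6}$ ($q{\left(C,H \right)} = \frac{H + 3}{C - \left(6 + C\right)} = \frac{3 + H}{-6} = \left(3 + H\right) \left(- \frac{1}{6}\right) = - \frac{1}{2} - \frac{H}{6}$)
$- 220 q{\left(B,A{\left(2 \right)} \right)} = - 220 \left(- \frac{1}{2} - \frac{2^{2}}{6}\right) = - 220 \left(- \frac{1}{2} - \frac{2}{3}\right) = \left(-220\right) \left(- \frac{7}{6}\right) = \frac{770}{3}$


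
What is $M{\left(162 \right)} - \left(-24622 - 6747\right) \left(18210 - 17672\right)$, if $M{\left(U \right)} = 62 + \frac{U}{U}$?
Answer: $16876585$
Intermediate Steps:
$M{\left(U \right)} = 63$ ($M{\left(U \right)} = 62 + 1 = 63$)
$M{\left(162 \right)} - \left(-24622 - 6747\right) \left(18210 - 17672\right) = 63 - \left(-24622 - 6747\right) \left(18210 - 17672\right) = 63 - \left(-31369\right) 538 = 63 - -16876522 = 63 + 16876522 = 16876585$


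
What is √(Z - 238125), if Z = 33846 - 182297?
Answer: 4*I*√24161 ≈ 621.75*I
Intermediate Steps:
Z = -148451
√(Z - 238125) = √(-148451 - 238125) = √(-386576) = 4*I*√24161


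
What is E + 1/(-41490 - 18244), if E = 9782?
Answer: 584317987/59734 ≈ 9782.0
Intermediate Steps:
E + 1/(-41490 - 18244) = 9782 + 1/(-41490 - 18244) = 9782 + 1/(-59734) = 9782 - 1/59734 = 584317987/59734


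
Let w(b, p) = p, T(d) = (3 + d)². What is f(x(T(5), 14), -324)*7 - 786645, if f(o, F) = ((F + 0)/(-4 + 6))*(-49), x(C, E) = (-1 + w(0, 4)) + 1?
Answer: -731079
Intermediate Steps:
x(C, E) = 4 (x(C, E) = (-1 + 4) + 1 = 3 + 1 = 4)
f(o, F) = -49*F/2 (f(o, F) = (F/2)*(-49) = -49*F/2)
f(x(T(5), 14), -324)*7 - 786645 = -49/2*(-324)*7 - 786645 = 7938*7 - 786645 = 55566 - 786645 = -731079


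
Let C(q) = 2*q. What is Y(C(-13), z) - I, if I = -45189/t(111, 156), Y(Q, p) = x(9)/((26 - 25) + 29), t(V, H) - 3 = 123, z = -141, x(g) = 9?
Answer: 12563/35 ≈ 358.94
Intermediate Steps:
t(V, H) = 126 (t(V, H) = 3 + 123 = 126)
Y(Q, p) = 3/10 (Y(Q, p) = 9/((26 - 25) + 29) = 9/(1 + 29) = 9/30 = 9*(1/30) = 3/10)
I = -5021/14 (I = -45189/126 = -45189*1/126 = -5021/14 ≈ -358.64)
Y(C(-13), z) - I = 3/10 - 1*(-5021/14) = 3/10 + 5021/14 = 12563/35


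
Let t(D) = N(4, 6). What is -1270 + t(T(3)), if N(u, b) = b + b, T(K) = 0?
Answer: -1258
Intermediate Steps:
N(u, b) = 2*b
t(D) = 12 (t(D) = 2*6 = 12)
-1270 + t(T(3)) = -1270 + 12 = -1258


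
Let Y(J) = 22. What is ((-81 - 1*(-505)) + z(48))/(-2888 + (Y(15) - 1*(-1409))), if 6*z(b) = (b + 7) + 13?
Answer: -1306/4371 ≈ -0.29879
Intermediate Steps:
z(b) = 10/3 + b/6 (z(b) = ((b + 7) + 13)/6 = ((7 + b) + 13)/6 = (20 + b)/6 = 10/3 + b/6)
((-81 - 1*(-505)) + z(48))/(-2888 + (Y(15) - 1*(-1409))) = ((-81 - 1*(-505)) + (10/3 + (1/6)*48))/(-2888 + (22 - 1*(-1409))) = ((-81 + 505) + (10/3 + 8))/(-2888 + (22 + 1409)) = (424 + 34/3)/(-2888 + 1431) = (1306/3)/(-1457) = (1306/3)*(-1/1457) = -1306/4371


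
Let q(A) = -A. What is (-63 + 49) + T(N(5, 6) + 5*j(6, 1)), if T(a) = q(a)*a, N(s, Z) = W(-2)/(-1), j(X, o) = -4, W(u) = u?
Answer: -338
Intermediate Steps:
N(s, Z) = 2 (N(s, Z) = -2/(-1) = -2*(-1) = 2)
T(a) = -a² (T(a) = (-a)*a = -a²)
(-63 + 49) + T(N(5, 6) + 5*j(6, 1)) = (-63 + 49) - (2 + 5*(-4))² = -14 - (2 - 20)² = -14 - 1*(-18)² = -14 - 1*324 = -14 - 324 = -338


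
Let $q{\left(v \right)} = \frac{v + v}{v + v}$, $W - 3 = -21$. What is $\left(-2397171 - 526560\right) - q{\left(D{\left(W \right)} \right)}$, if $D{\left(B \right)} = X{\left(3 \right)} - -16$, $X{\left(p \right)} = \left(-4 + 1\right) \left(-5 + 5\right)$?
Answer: $-2923732$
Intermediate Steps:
$X{\left(p \right)} = 0$ ($X{\left(p \right)} = \left(-3\right) 0 = 0$)
$W = -18$ ($W = 3 - 21 = -18$)
$D{\left(B \right)} = 16$ ($D{\left(B \right)} = 0 - -16 = 0 + 16 = 16$)
$q{\left(v \right)} = 1$ ($q{\left(v \right)} = \frac{2 v}{2 v} = 2 v \frac{1}{2 v} = 1$)
$\left(-2397171 - 526560\right) - q{\left(D{\left(W \right)} \right)} = \left(-2397171 - 526560\right) - 1 = -2923731 - 1 = -2923732$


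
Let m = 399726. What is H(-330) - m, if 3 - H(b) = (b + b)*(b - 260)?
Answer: -789123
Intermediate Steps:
H(b) = 3 - 2*b*(-260 + b) (H(b) = 3 - (b + b)*(b - 260) = 3 - 2*b*(-260 + b))
H(-330) - m = (3 - 2*(-330)² + 520*(-330)) - 1*399726 = (3 - 2*108900 - 171600) - 399726 = (3 - 217800 - 171600) - 399726 = -389397 - 399726 = -789123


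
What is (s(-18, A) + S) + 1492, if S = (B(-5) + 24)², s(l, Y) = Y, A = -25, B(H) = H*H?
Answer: 3868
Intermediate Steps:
B(H) = H²
S = 2401 (S = ((-5)² + 24)² = (25 + 24)² = 49² = 2401)
(s(-18, A) + S) + 1492 = (-25 + 2401) + 1492 = 2376 + 1492 = 3868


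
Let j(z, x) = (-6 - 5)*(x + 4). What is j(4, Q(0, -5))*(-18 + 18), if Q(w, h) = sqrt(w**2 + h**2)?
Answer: 0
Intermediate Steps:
Q(w, h) = sqrt(h**2 + w**2)
j(z, x) = -44 - 11*x (j(z, x) = -11*(4 + x) = -44 - 11*x)
j(4, Q(0, -5))*(-18 + 18) = (-44 - 11*sqrt((-5)**2 + 0**2))*(-18 + 18) = (-44 - 11*sqrt(25 + 0))*0 = (-44 - 11*sqrt(25))*0 = (-44 - 11*5)*0 = (-44 - 55)*0 = -99*0 = 0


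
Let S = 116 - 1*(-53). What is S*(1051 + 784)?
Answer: 310115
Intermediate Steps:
S = 169 (S = 116 + 53 = 169)
S*(1051 + 784) = 169*(1051 + 784) = 169*1835 = 310115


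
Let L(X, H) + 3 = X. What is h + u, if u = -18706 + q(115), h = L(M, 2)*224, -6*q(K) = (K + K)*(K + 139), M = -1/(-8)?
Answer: -87260/3 ≈ -29087.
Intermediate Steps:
M = 1/8 (M = -1*(-1/8) = 1/8 ≈ 0.12500)
L(X, H) = -3 + X
q(K) = -K*(139 + K)/3 (q(K) = -(K + K)*(K + 139)/6 = -2*K*(139 + K)/6 = -K*(139 + K)/3)
h = -644 (h = (-3 + 1/8)*224 = -23/8*224 = -644)
u = -85328/3 (u = -18706 - 1/3*115*(139 + 115) = -18706 - 1/3*115*254 = -18706 - 29210/3 = -85328/3 ≈ -28443.)
h + u = -644 - 85328/3 = -87260/3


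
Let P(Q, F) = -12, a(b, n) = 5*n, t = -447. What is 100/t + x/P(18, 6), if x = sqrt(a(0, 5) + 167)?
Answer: -100/447 - 2*sqrt(3)/3 ≈ -1.3784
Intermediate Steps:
x = 8*sqrt(3) (x = sqrt(5*5 + 167) = sqrt(25 + 167) = sqrt(192) = 8*sqrt(3) ≈ 13.856)
100/t + x/P(18, 6) = 100/(-447) + (8*sqrt(3))/(-12) = 100*(-1/447) + (8*sqrt(3))*(-1/12) = -100/447 - 2*sqrt(3)/3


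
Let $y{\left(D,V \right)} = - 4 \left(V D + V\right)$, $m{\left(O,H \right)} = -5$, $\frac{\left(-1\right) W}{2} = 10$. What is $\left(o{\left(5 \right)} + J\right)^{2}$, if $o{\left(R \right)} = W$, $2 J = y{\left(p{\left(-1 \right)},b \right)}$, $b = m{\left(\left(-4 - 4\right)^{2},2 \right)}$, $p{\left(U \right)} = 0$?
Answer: $100$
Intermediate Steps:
$W = -20$ ($W = \left(-2\right) 10 = -20$)
$b = -5$
$y{\left(D,V \right)} = - 4 V - 4 D V$ ($y{\left(D,V \right)} = - 4 \left(D V + V\right) = - 4 \left(V + D V\right) = - 4 V - 4 D V$)
$J = 10$ ($J = \frac{\left(-4\right) \left(-5\right) \left(1 + 0\right)}{2} = \frac{\left(-4\right) \left(-5\right) 1}{2} = \frac{1}{2} \cdot 20 = 10$)
$o{\left(R \right)} = -20$
$\left(o{\left(5 \right)} + J\right)^{2} = \left(-20 + 10\right)^{2} = \left(-10\right)^{2} = 100$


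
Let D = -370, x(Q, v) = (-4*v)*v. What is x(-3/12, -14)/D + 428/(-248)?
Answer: 4509/11470 ≈ 0.39311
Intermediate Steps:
x(Q, v) = -4*v**2
x(-3/12, -14)/D + 428/(-248) = -4*(-14)**2/(-370) + 428/(-248) = -4*196*(-1/370) + 428*(-1/248) = -784*(-1/370) - 107/62 = 392/185 - 107/62 = 4509/11470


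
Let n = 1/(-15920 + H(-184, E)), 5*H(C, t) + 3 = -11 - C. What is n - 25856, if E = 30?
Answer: -410748417/15886 ≈ -25856.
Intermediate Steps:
H(C, t) = -14/5 - C/5 (H(C, t) = -3/5 + (-11 - C)/5 = -3/5 + (-11/5 - C/5) = -14/5 - C/5)
n = -1/15886 (n = 1/(-15920 + (-14/5 - 1/5*(-184))) = 1/(-15920 + (-14/5 + 184/5)) = 1/(-15920 + 34) = 1/(-15886) = -1/15886 ≈ -6.2949e-5)
n - 25856 = -1/15886 - 25856 = -410748417/15886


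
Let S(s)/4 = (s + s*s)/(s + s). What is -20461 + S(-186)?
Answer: -20831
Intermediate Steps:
S(s) = 2*(s + s²)/s (S(s) = 4*((s + s*s)/(s + s)) = 4*((s + s²)/((2*s))) = 4*((s + s²)*(1/(2*s))) = 4*((s + s²)/(2*s)) = 2*(s + s²)/s)
-20461 + S(-186) = -20461 + (2 + 2*(-186)) = -20461 + (2 - 372) = -20461 - 370 = -20831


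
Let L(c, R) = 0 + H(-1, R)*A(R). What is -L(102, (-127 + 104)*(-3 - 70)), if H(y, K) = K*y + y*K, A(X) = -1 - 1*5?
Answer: -20148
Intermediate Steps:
A(X) = -6 (A(X) = -1 - 5 = -6)
H(y, K) = 2*K*y (H(y, K) = K*y + K*y = 2*K*y)
L(c, R) = 12*R (L(c, R) = 0 + (2*R*(-1))*(-6) = 0 - 2*R*(-6) = 0 + 12*R = 12*R)
-L(102, (-127 + 104)*(-3 - 70)) = -12*(-127 + 104)*(-3 - 70) = -12*(-23*(-73)) = -12*1679 = -1*20148 = -20148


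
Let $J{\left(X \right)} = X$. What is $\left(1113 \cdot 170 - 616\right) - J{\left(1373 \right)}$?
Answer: $187221$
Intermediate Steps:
$\left(1113 \cdot 170 - 616\right) - J{\left(1373 \right)} = \left(1113 \cdot 170 - 616\right) - 1373 = \left(189210 - 616\right) - 1373 = 188594 - 1373 = 187221$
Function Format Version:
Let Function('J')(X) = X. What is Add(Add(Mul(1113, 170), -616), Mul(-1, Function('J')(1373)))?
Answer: 187221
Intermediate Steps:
Add(Add(Mul(1113, 170), -616), Mul(-1, Function('J')(1373))) = Add(Add(Mul(1113, 170), -616), Mul(-1, 1373)) = Add(Add(189210, -616), -1373) = Add(188594, -1373) = 187221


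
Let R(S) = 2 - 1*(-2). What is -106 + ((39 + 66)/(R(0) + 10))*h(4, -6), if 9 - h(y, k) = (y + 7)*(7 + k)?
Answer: -121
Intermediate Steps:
R(S) = 4 (R(S) = 2 + 2 = 4)
h(y, k) = 9 - (7 + k)*(7 + y) (h(y, k) = 9 - (y + 7)*(7 + k) = 9 - (7 + y)*(7 + k) = 9 - (7 + k)*(7 + y))
-106 + ((39 + 66)/(R(0) + 10))*h(4, -6) = -106 + ((39 + 66)/(4 + 10))*(-40 - 7*(-6) - 7*4 - 1*(-6)*4) = -106 + (105/14)*(-40 + 42 - 28 + 24) = -106 + (105*(1/14))*(-2) = -106 + (15/2)*(-2) = -106 - 15 = -121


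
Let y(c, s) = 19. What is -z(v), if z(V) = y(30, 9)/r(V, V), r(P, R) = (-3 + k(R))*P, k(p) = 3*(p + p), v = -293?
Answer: -19/515973 ≈ -3.6824e-5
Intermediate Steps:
k(p) = 6*p (k(p) = 3*(2*p) = 6*p)
r(P, R) = P*(-3 + 6*R) (r(P, R) = (-3 + 6*R)*P = P*(-3 + 6*R))
z(V) = 19/(3*V*(-1 + 2*V)) (z(V) = 19/((3*V*(-1 + 2*V))) = 19*(1/(3*V*(-1 + 2*V))) = 19/(3*V*(-1 + 2*V)))
-z(v) = -19/(3*(-293)*(-1 + 2*(-293))) = -19*(-1)/(3*293*(-1 - 586)) = -19*(-1)/(3*293*(-587)) = -19*(-1)*(-1)/(3*293*587) = -1*19/515973 = -19/515973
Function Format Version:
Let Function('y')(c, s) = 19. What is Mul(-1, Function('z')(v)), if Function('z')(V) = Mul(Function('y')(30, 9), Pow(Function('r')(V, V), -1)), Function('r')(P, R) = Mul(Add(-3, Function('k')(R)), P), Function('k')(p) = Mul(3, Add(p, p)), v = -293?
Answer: Rational(-19, 515973) ≈ -3.6824e-5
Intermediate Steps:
Function('k')(p) = Mul(6, p) (Function('k')(p) = Mul(3, Mul(2, p)) = Mul(6, p))
Function('r')(P, R) = Mul(P, Add(-3, Mul(6, R))) (Function('r')(P, R) = Mul(Add(-3, Mul(6, R)), P) = Mul(P, Add(-3, Mul(6, R))))
Function('z')(V) = Mul(Rational(19, 3), Pow(V, -1), Pow(Add(-1, Mul(2, V)), -1)) (Function('z')(V) = Mul(19, Pow(Mul(3, V, Add(-1, Mul(2, V))), -1)) = Mul(19, Mul(Rational(1, 3), Pow(V, -1), Pow(Add(-1, Mul(2, V)), -1))) = Mul(Rational(19, 3), Pow(V, -1), Pow(Add(-1, Mul(2, V)), -1)))
Mul(-1, Function('z')(v)) = Mul(-1, Mul(Rational(19, 3), Pow(-293, -1), Pow(Add(-1, Mul(2, -293)), -1))) = Mul(-1, Mul(Rational(19, 3), Rational(-1, 293), Pow(Add(-1, -586), -1))) = Mul(-1, Mul(Rational(19, 3), Rational(-1, 293), Pow(-587, -1))) = Mul(-1, Mul(Rational(19, 3), Rational(-1, 293), Rational(-1, 587))) = Mul(-1, Rational(19, 515973)) = Rational(-19, 515973)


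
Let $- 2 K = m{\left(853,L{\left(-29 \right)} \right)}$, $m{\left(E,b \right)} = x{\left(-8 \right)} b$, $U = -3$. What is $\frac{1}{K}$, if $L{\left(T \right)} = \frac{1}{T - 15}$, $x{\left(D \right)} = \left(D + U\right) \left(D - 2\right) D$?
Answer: $- \frac{1}{10} \approx -0.1$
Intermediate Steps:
$x{\left(D \right)} = D \left(-3 + D\right) \left(-2 + D\right)$ ($x{\left(D \right)} = \left(D - 3\right) \left(D - 2\right) D = \left(-3 + D\right) \left(-2 + D\right) D = D \left(-3 + D\right) \left(-2 + D\right)$)
$L{\left(T \right)} = \frac{1}{-15 + T}$
$m{\left(E,b \right)} = - 880 b$ ($m{\left(E,b \right)} = - 8 \left(6 + \left(-8\right)^{2} - -40\right) b = - 8 \left(6 + 64 + 40\right) b = \left(-8\right) 110 b = - 880 b$)
$K = -10$ ($K = - \frac{\left(-880\right) \frac{1}{-15 - 29}}{2} = - \frac{\left(-880\right) \frac{1}{-44}}{2} = - \frac{\left(-880\right) \left(- \frac{1}{44}\right)}{2} = \left(- \frac{1}{2}\right) 20 = -10$)
$\frac{1}{K} = \frac{1}{-10} = - \frac{1}{10}$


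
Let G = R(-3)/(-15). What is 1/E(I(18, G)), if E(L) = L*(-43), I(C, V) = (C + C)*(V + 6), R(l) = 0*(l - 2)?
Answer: -1/9288 ≈ -0.00010767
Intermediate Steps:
R(l) = 0 (R(l) = 0*(-2 + l) = 0)
G = 0 (G = 0/(-15) = 0*(-1/15) = 0)
I(C, V) = 2*C*(6 + V) (I(C, V) = (2*C)*(6 + V) = 2*C*(6 + V))
E(L) = -43*L
1/E(I(18, G)) = 1/(-86*18*(6 + 0)) = 1/(-86*18*6) = 1/(-43*216) = 1/(-9288) = -1/9288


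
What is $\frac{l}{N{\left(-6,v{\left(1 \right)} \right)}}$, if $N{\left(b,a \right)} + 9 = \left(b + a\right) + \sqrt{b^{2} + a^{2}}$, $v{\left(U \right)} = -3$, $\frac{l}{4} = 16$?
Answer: $- \frac{128}{31} - \frac{64 \sqrt{5}}{93} \approx -5.6678$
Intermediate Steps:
$l = 64$ ($l = 4 \cdot 16 = 64$)
$N{\left(b,a \right)} = -9 + a + b + \sqrt{a^{2} + b^{2}}$ ($N{\left(b,a \right)} = -9 + \left(\left(b + a\right) + \sqrt{b^{2} + a^{2}}\right) = -9 + \left(\left(a + b\right) + \sqrt{a^{2} + b^{2}}\right) = -9 + \left(a + b + \sqrt{a^{2} + b^{2}}\right) = -9 + a + b + \sqrt{a^{2} + b^{2}}$)
$\frac{l}{N{\left(-6,v{\left(1 \right)} \right)}} = \frac{64}{-9 - 3 - 6 + \sqrt{\left(-3\right)^{2} + \left(-6\right)^{2}}} = \frac{64}{-9 - 3 - 6 + \sqrt{9 + 36}} = \frac{64}{-9 - 3 - 6 + \sqrt{45}} = \frac{64}{-9 - 3 - 6 + 3 \sqrt{5}} = \frac{64}{-18 + 3 \sqrt{5}}$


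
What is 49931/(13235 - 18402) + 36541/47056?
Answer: -2160745789/243138352 ≈ -8.8869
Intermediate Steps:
49931/(13235 - 18402) + 36541/47056 = 49931/(-5167) + 36541*(1/47056) = 49931*(-1/5167) + 36541/47056 = -49931/5167 + 36541/47056 = -2160745789/243138352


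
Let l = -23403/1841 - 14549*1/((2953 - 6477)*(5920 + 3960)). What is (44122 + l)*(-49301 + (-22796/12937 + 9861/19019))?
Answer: -180514055017817881301191417/83006917886997104 ≈ -2.1747e+9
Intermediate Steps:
l = -814798274651/64098317920 (l = -23403*1/1841 - 14549/(9880*(-3524)) = -23403/1841 - 14549/(-34817120) = -23403/1841 - 14549*(-1/34817120) = -23403/1841 + 14549/34817120 = -814798274651/64098317920 ≈ -12.712)
(44122 + l)*(-49301 + (-22796/12937 + 9861/19019)) = (44122 - 814798274651/64098317920)*(-49301 + (-22796/12937 + 9861/19019)) = 2827331184991589*(-49301 + (-22796*1/12937 + 9861*(1/19019)))/64098317920 = 2827331184991589*(-49301 + (-22796/12937 + 519/1001))/64098317920 = 2827331184991589*(-49301 - 16104493/12949937)/64098317920 = (2827331184991589/64098317920)*(-638460948530/12949937) = -180514055017817881301191417/83006917886997104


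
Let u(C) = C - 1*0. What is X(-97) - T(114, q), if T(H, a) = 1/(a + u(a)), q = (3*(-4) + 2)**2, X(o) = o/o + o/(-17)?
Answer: 22783/3400 ≈ 6.7009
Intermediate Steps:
X(o) = 1 - o/17 (X(o) = 1 + o*(-1/17) = 1 - o/17)
u(C) = C (u(C) = C + 0 = C)
q = 100 (q = (-12 + 2)**2 = (-10)**2 = 100)
T(H, a) = 1/(2*a) (T(H, a) = 1/(a + a) = 1/(2*a))
X(-97) - T(114, q) = (1 - 1/17*(-97)) - 1/(2*100) = (1 + 97/17) - 1/(2*100) = 114/17 - 1*1/200 = 114/17 - 1/200 = 22783/3400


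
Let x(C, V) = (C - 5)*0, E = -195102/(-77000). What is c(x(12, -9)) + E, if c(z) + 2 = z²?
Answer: 20551/38500 ≈ 0.53379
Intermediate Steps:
E = 97551/38500 (E = -195102*(-1/77000) = 97551/38500 ≈ 2.5338)
x(C, V) = 0 (x(C, V) = (-5 + C)*0 = 0)
c(z) = -2 + z²
c(x(12, -9)) + E = (-2 + 0²) + 97551/38500 = (-2 + 0) + 97551/38500 = -2 + 97551/38500 = 20551/38500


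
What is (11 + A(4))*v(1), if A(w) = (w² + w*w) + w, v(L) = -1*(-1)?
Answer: 47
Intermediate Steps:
v(L) = 1
A(w) = w + 2*w² (A(w) = (w² + w²) + w = 2*w² + w = w + 2*w²)
(11 + A(4))*v(1) = (11 + 4*(1 + 2*4))*1 = (11 + 4*(1 + 8))*1 = (11 + 4*9)*1 = (11 + 36)*1 = 47*1 = 47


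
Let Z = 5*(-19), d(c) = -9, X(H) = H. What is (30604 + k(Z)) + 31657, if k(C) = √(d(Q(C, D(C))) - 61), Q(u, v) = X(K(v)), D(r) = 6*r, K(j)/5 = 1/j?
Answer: 62261 + I*√70 ≈ 62261.0 + 8.3666*I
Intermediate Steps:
K(j) = 5/j
Q(u, v) = 5/v
Z = -95
k(C) = I*√70 (k(C) = √(-9 - 61) = √(-70) = I*√70)
(30604 + k(Z)) + 31657 = (30604 + I*√70) + 31657 = 62261 + I*√70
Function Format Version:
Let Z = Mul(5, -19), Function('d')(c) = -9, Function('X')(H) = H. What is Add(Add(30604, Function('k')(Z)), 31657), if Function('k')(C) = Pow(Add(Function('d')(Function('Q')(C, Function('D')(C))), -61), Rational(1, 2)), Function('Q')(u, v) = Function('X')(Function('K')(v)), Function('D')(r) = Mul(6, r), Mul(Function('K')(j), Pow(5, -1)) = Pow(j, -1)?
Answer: Add(62261, Mul(I, Pow(70, Rational(1, 2)))) ≈ Add(62261., Mul(8.3666, I))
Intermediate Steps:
Function('K')(j) = Mul(5, Pow(j, -1))
Function('Q')(u, v) = Mul(5, Pow(v, -1))
Z = -95
Function('k')(C) = Mul(I, Pow(70, Rational(1, 2))) (Function('k')(C) = Pow(Add(-9, -61), Rational(1, 2)) = Pow(-70, Rational(1, 2)) = Mul(I, Pow(70, Rational(1, 2))))
Add(Add(30604, Function('k')(Z)), 31657) = Add(Add(30604, Mul(I, Pow(70, Rational(1, 2)))), 31657) = Add(62261, Mul(I, Pow(70, Rational(1, 2))))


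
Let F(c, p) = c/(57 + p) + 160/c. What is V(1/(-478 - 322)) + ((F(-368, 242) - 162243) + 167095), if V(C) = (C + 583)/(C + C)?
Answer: -136552801/598 ≈ -2.2835e+5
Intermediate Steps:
F(c, p) = 160/c + c/(57 + p)
V(C) = (583 + C)/(2*C) (V(C) = (583 + C)/((2*C)) = (583 + C)*(1/(2*C)) = (583 + C)/(2*C))
V(1/(-478 - 322)) + ((F(-368, 242) - 162243) + 167095) = (583 + 1/(-478 - 322))/(2*(1/(-478 - 322))) + (((9120 + (-368)² + 160*242)/((-368)*(57 + 242)) - 162243) + 167095) = (583 + 1/(-800))/(2*(1/(-800))) + ((-1/368*(9120 + 135424 + 38720)/299 - 162243) + 167095) = (583 - 1/800)/(2*(-1/800)) + ((-1/368*1/299*183264 - 162243) + 167095) = (½)*(-800)*(466399/800) + ((-498/299 - 162243) + 167095) = -466399/2 + (-48511155/299 + 167095) = -466399/2 + 1450250/299 = -136552801/598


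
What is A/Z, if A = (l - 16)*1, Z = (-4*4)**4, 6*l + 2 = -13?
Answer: -37/131072 ≈ -0.00028229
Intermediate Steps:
l = -5/2 (l = -1/3 + (1/6)*(-13) = -1/3 - 13/6 = -5/2 ≈ -2.5000)
Z = 65536 (Z = (-16)**4 = 65536)
A = -37/2 (A = (-5/2 - 16)*1 = -37/2*1 = -37/2 ≈ -18.500)
A/Z = -37/2/65536 = -37/2*1/65536 = -37/131072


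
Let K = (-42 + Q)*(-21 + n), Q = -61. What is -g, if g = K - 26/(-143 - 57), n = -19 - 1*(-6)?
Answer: -350213/100 ≈ -3502.1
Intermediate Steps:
n = -13 (n = -19 + 6 = -13)
K = 3502 (K = (-42 - 61)*(-21 - 13) = -103*(-34) = 3502)
g = 350213/100 (g = 3502 - 26/(-143 - 57) = 3502 - 26/(-200) = 3502 - 1/200*(-26) = 3502 + 13/100 = 350213/100 ≈ 3502.1)
-g = -1*350213/100 = -350213/100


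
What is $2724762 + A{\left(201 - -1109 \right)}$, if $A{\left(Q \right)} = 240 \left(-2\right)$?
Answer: $2724282$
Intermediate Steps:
$A{\left(Q \right)} = -480$
$2724762 + A{\left(201 - -1109 \right)} = 2724762 - 480 = 2724282$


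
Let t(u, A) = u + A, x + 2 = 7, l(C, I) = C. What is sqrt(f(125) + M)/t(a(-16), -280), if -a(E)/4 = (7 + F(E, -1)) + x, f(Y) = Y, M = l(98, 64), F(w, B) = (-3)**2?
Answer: -sqrt(223)/364 ≈ -0.041025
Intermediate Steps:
F(w, B) = 9
x = 5 (x = -2 + 7 = 5)
M = 98
a(E) = -84 (a(E) = -4*((7 + 9) + 5) = -4*(16 + 5) = -4*21 = -84)
t(u, A) = A + u
sqrt(f(125) + M)/t(a(-16), -280) = sqrt(125 + 98)/(-280 - 84) = sqrt(223)/(-364) = sqrt(223)*(-1/364) = -sqrt(223)/364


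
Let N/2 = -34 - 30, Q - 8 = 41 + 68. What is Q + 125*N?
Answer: -15883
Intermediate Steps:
Q = 117 (Q = 8 + (41 + 68) = 8 + 109 = 117)
N = -128 (N = 2*(-34 - 30) = 2*(-64) = -128)
Q + 125*N = 117 + 125*(-128) = 117 - 16000 = -15883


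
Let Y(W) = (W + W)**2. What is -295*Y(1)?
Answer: -1180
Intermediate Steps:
Y(W) = 4*W**2 (Y(W) = (2*W)**2 = 4*W**2)
-295*Y(1) = -1180*1**2 = -1180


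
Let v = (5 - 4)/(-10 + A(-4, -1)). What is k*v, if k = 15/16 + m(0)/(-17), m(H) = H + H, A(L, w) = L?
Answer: -15/224 ≈ -0.066964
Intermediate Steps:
m(H) = 2*H
k = 15/16 (k = 15/16 + (2*0)/(-17) = 15*(1/16) + 0*(-1/17) = 15/16 + 0 = 15/16 ≈ 0.93750)
v = -1/14 (v = (5 - 4)/(-10 - 4) = 1/(-14) = 1*(-1/14) = -1/14 ≈ -0.071429)
k*v = (15/16)*(-1/14) = -15/224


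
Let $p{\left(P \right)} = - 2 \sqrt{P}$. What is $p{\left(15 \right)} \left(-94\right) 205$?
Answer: $38540 \sqrt{15} \approx 1.4926 \cdot 10^{5}$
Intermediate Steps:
$p{\left(15 \right)} \left(-94\right) 205 = - 2 \sqrt{15} \left(-94\right) 205 = 188 \sqrt{15} \cdot 205 = 38540 \sqrt{15}$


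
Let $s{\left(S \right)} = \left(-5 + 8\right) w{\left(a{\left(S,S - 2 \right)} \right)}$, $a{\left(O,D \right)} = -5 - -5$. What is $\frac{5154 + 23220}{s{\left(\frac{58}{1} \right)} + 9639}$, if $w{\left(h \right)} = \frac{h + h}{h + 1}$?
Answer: $\frac{9458}{3213} \approx 2.9437$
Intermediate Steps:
$a{\left(O,D \right)} = 0$ ($a{\left(O,D \right)} = -5 + 5 = 0$)
$w{\left(h \right)} = \frac{2 h}{1 + h}$
$s{\left(S \right)} = 0$ ($s{\left(S \right)} = \left(-5 + 8\right) 2 \cdot 0 \frac{1}{1 + 0} = 3 \cdot 2 \cdot 0 \cdot 1^{-1} = 3 \cdot 2 \cdot 0 \cdot 1 = 3 \cdot 0 = 0$)
$\frac{5154 + 23220}{s{\left(\frac{58}{1} \right)} + 9639} = \frac{5154 + 23220}{0 + 9639} = \frac{28374}{9639} = 28374 \cdot \frac{1}{9639} = \frac{9458}{3213}$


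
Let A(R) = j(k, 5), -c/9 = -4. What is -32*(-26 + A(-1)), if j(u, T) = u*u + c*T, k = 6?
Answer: -6080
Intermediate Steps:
c = 36 (c = -9*(-4) = 36)
j(u, T) = u² + 36*T (j(u, T) = u*u + 36*T = u² + 36*T)
A(R) = 216 (A(R) = 6² + 36*5 = 36 + 180 = 216)
-32*(-26 + A(-1)) = -32*(-26 + 216) = -32*190 = -6080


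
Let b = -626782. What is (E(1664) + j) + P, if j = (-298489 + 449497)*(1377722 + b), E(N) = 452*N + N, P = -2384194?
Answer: 113396317118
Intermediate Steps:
E(N) = 453*N
j = 113397947520 (j = (-298489 + 449497)*(1377722 - 626782) = 151008*750940 = 113397947520)
(E(1664) + j) + P = (453*1664 + 113397947520) - 2384194 = (753792 + 113397947520) - 2384194 = 113398701312 - 2384194 = 113396317118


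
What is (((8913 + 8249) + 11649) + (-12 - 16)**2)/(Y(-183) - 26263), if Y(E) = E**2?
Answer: 29595/7226 ≈ 4.0956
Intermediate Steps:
(((8913 + 8249) + 11649) + (-12 - 16)**2)/(Y(-183) - 26263) = (((8913 + 8249) + 11649) + (-12 - 16)**2)/((-183)**2 - 26263) = ((17162 + 11649) + (-28)**2)/(33489 - 26263) = (28811 + 784)/7226 = 29595*(1/7226) = 29595/7226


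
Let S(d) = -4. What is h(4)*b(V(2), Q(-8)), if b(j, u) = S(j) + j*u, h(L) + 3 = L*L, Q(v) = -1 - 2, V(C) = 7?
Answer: -325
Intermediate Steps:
Q(v) = -3
h(L) = -3 + L**2 (h(L) = -3 + L*L = -3 + L**2)
b(j, u) = -4 + j*u
h(4)*b(V(2), Q(-8)) = (-3 + 4**2)*(-4 + 7*(-3)) = (-3 + 16)*(-4 - 21) = 13*(-25) = -325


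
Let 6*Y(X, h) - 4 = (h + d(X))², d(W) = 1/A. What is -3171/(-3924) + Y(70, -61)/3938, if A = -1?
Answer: 833555/858484 ≈ 0.97096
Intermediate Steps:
d(W) = -1 (d(W) = 1/(-1) = -1)
Y(X, h) = ⅔ + (-1 + h)²/6 (Y(X, h) = ⅔ + (h - 1)²/6 = ⅔ + (-1 + h)²/6)
-3171/(-3924) + Y(70, -61)/3938 = -3171/(-3924) + (⅔ + (-1 - 61)²/6)/3938 = -3171*(-1/3924) + (⅔ + (⅙)*(-62)²)*(1/3938) = 1057/1308 + (⅔ + (⅙)*3844)*(1/3938) = 1057/1308 + (⅔ + 1922/3)*(1/3938) = 1057/1308 + (1924/3)*(1/3938) = 1057/1308 + 962/5907 = 833555/858484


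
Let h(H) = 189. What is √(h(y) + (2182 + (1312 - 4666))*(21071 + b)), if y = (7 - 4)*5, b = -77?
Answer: I*√24604779 ≈ 4960.3*I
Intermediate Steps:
y = 15 (y = 3*5 = 15)
√(h(y) + (2182 + (1312 - 4666))*(21071 + b)) = √(189 + (2182 + (1312 - 4666))*(21071 - 77)) = √(189 + (2182 - 3354)*20994) = √(189 - 1172*20994) = √(189 - 24604968) = √(-24604779) = I*√24604779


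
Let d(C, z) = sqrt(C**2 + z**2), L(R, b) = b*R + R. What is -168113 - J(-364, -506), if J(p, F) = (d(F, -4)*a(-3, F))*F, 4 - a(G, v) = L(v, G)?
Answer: -168113 - 1020096*sqrt(64013) ≈ -2.5826e+8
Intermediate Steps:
L(R, b) = R + R*b (L(R, b) = R*b + R = R + R*b)
a(G, v) = 4 - v*(1 + G)
J(p, F) = F*sqrt(16 + F**2)*(4 + 2*F) (J(p, F) = (sqrt(F**2 + (-4)**2)*(4 - F*(1 - 3)))*F = (sqrt(F**2 + 16)*(4 - 1*F*(-2)))*F = (sqrt(16 + F**2)*(4 + 2*F))*F = F*sqrt(16 + F**2)*(4 + 2*F))
-168113 - J(-364, -506) = -168113 - 2*(-506)*sqrt(16 + (-506)**2)*(2 - 506) = -168113 - 2*(-506)*sqrt(16 + 256036)*(-504) = -168113 - 2*(-506)*sqrt(256052)*(-504) = -168113 - 2*(-506)*2*sqrt(64013)*(-504) = -168113 - 1020096*sqrt(64013)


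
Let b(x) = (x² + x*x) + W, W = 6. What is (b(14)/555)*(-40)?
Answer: -3184/111 ≈ -28.685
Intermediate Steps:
b(x) = 6 + 2*x² (b(x) = (x² + x*x) + 6 = (x² + x²) + 6 = 2*x² + 6 = 6 + 2*x²)
(b(14)/555)*(-40) = ((6 + 2*14²)/555)*(-40) = ((6 + 2*196)*(1/555))*(-40) = ((6 + 392)*(1/555))*(-40) = (398*(1/555))*(-40) = (398/555)*(-40) = -3184/111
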